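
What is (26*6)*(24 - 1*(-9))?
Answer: 5148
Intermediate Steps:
(26*6)*(24 - 1*(-9)) = 156*(24 + 9) = 156*33 = 5148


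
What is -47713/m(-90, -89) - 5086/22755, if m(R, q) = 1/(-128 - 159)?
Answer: 311598568319/22755 ≈ 1.3694e+7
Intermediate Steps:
m(R, q) = -1/287 (m(R, q) = 1/(-287) = -1/287)
-47713/m(-90, -89) - 5086/22755 = -47713/(-1/287) - 5086/22755 = -47713*(-287) - 5086*1/22755 = 13693631 - 5086/22755 = 311598568319/22755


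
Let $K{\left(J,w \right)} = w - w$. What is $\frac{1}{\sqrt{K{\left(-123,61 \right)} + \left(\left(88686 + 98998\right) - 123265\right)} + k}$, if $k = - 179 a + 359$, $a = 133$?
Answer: $- \frac{7816}{183248095} - \frac{\sqrt{64419}}{549744285} \approx -4.3114 \cdot 10^{-5}$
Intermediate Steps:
$K{\left(J,w \right)} = 0$
$k = -23448$ ($k = \left(-179\right) 133 + 359 = -23807 + 359 = -23448$)
$\frac{1}{\sqrt{K{\left(-123,61 \right)} + \left(\left(88686 + 98998\right) - 123265\right)} + k} = \frac{1}{\sqrt{0 + \left(\left(88686 + 98998\right) - 123265\right)} - 23448} = \frac{1}{\sqrt{0 + \left(187684 - 123265\right)} - 23448} = \frac{1}{\sqrt{0 + 64419} - 23448} = \frac{1}{\sqrt{64419} - 23448} = \frac{1}{-23448 + \sqrt{64419}}$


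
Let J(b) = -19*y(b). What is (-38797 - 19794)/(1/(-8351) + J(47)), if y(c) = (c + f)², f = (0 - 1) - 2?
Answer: 489293441/307183185 ≈ 1.5928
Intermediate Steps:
f = -3 (f = -1 - 2 = -3)
y(c) = (-3 + c)² (y(c) = (c - 3)² = (-3 + c)²)
J(b) = -19*(-3 + b)²
(-38797 - 19794)/(1/(-8351) + J(47)) = (-38797 - 19794)/(1/(-8351) - 19*(-3 + 47)²) = -58591/(-1/8351 - 19*44²) = -58591/(-1/8351 - 19*1936) = -58591/(-1/8351 - 36784) = -58591/(-307183185/8351) = -58591*(-8351/307183185) = 489293441/307183185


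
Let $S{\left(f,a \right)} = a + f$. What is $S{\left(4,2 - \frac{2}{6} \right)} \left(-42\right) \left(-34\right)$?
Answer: $8092$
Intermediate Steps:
$S{\left(4,2 - \frac{2}{6} \right)} \left(-42\right) \left(-34\right) = \left(\left(2 - \frac{2}{6}\right) + 4\right) \left(-42\right) \left(-34\right) = \left(\left(2 - \frac{1}{3}\right) + 4\right) \left(-42\right) \left(-34\right) = \left(\frac{5}{3} + 4\right) \left(-42\right) \left(-34\right) = \frac{17}{3} \left(-42\right) \left(-34\right) = \left(-238\right) \left(-34\right) = 8092$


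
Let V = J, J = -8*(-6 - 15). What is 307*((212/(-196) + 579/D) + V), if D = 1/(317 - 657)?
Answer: -2958854027/49 ≈ -6.0385e+7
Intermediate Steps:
D = -1/340 (D = 1/(-340) = -1/340 ≈ -0.0029412)
J = 168 (J = -8*(-21) = 168)
V = 168
307*((212/(-196) + 579/D) + V) = 307*((212/(-196) + 579/(-1/340)) + 168) = 307*((212*(-1/196) + 579*(-340)) + 168) = 307*((-53/49 - 196860) + 168) = 307*(-9646193/49 + 168) = 307*(-9637961/49) = -2958854027/49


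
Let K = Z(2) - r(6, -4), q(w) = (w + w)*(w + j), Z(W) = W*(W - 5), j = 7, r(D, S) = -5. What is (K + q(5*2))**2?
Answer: 114921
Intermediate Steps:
Z(W) = W*(-5 + W)
q(w) = 2*w*(7 + w) (q(w) = (w + w)*(w + 7) = (2*w)*(7 + w) = 2*w*(7 + w))
K = -1 (K = 2*(-5 + 2) - 1*(-5) = 2*(-3) + 5 = -6 + 5 = -1)
(K + q(5*2))**2 = (-1 + 2*(5*2)*(7 + 5*2))**2 = (-1 + 2*10*(7 + 10))**2 = (-1 + 2*10*17)**2 = (-1 + 340)**2 = 339**2 = 114921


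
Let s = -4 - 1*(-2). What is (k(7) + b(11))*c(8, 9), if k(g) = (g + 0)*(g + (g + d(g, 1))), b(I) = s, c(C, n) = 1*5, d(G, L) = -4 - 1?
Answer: 305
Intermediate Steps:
d(G, L) = -5
s = -2 (s = -4 + 2 = -2)
c(C, n) = 5
b(I) = -2
k(g) = g*(-5 + 2*g) (k(g) = (g + 0)*(g + (g - 5)) = g*(g + (-5 + g)) = g*(-5 + 2*g))
(k(7) + b(11))*c(8, 9) = (7*(-5 + 2*7) - 2)*5 = (7*(-5 + 14) - 2)*5 = (7*9 - 2)*5 = (63 - 2)*5 = 61*5 = 305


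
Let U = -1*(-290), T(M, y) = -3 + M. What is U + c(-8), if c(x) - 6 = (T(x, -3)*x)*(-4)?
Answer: -56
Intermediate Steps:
c(x) = 6 - 4*x*(-3 + x) (c(x) = 6 + ((-3 + x)*x)*(-4) = 6 + (x*(-3 + x))*(-4) = 6 - 4*x*(-3 + x))
U = 290
U + c(-8) = 290 + (6 - 4*(-8)*(-3 - 8)) = 290 + (6 - 4*(-8)*(-11)) = 290 + (6 - 352) = 290 - 346 = -56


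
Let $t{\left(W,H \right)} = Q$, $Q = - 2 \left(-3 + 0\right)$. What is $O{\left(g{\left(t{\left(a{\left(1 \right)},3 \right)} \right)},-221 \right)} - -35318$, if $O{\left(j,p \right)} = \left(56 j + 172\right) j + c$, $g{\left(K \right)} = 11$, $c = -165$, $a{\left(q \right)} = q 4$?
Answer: $43821$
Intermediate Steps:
$Q = 6$ ($Q = \left(-2\right) \left(-3\right) = 6$)
$a{\left(q \right)} = 4 q$
$t{\left(W,H \right)} = 6$
$O{\left(j,p \right)} = -165 + j \left(172 + 56 j\right)$ ($O{\left(j,p \right)} = \left(56 j + 172\right) j - 165 = \left(172 + 56 j\right) j - 165 = j \left(172 + 56 j\right) - 165 = -165 + j \left(172 + 56 j\right)$)
$O{\left(g{\left(t{\left(a{\left(1 \right)},3 \right)} \right)},-221 \right)} - -35318 = \left(-165 + 56 \cdot 11^{2} + 172 \cdot 11\right) - -35318 = \left(-165 + 56 \cdot 121 + 1892\right) + 35318 = \left(-165 + 6776 + 1892\right) + 35318 = 8503 + 35318 = 43821$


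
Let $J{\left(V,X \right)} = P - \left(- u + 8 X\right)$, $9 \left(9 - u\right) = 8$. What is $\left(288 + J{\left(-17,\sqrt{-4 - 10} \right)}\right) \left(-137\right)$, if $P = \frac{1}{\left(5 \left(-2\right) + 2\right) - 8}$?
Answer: $- \frac{5840447}{144} + 1096 i \sqrt{14} \approx -40559.0 + 4100.9 i$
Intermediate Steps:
$u = \frac{73}{9}$ ($u = 9 - \frac{8}{9} = \frac{73}{9} \approx 8.1111$)
$P = - \frac{1}{16}$ ($P = \frac{1}{\left(-10 + 2\right) - 8} = \frac{1}{-8 - 8} = \frac{1}{-16} = - \frac{1}{16} \approx -0.0625$)
$J{\left(V,X \right)} = \frac{1159}{144} - 8 X$ ($J{\left(V,X \right)} = - \frac{1}{16} - \left(- \frac{73}{9} + 8 X\right) = \frac{1159}{144} - 8 X$)
$\left(288 + J{\left(-17,\sqrt{-4 - 10} \right)}\right) \left(-137\right) = \left(288 + \left(\frac{1159}{144} - 8 \sqrt{-4 - 10}\right)\right) \left(-137\right) = \left(288 + \left(\frac{1159}{144} - 8 \sqrt{-14}\right)\right) \left(-137\right) = \left(288 + \left(\frac{1159}{144} - 8 i \sqrt{14}\right)\right) \left(-137\right) = \left(\frac{42631}{144} - 8 i \sqrt{14}\right) \left(-137\right) = - \frac{5840447}{144} + 1096 i \sqrt{14}$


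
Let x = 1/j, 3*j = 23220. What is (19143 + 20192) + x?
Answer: 304452901/7740 ≈ 39335.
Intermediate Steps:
j = 7740 (j = (1/3)*23220 = 7740)
x = 1/7740 ≈ 0.00012920
(19143 + 20192) + x = (19143 + 20192) + 1/7740 = 39335 + 1/7740 = 304452901/7740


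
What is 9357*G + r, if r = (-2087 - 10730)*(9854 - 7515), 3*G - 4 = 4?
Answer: -29954011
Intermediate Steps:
G = 8/3 (G = 4/3 + (1/3)*4 = 4/3 + 4/3 = 8/3 ≈ 2.6667)
r = -29978963 (r = -12817*2339 = -29978963)
9357*G + r = 9357*(8/3) - 29978963 = 24952 - 29978963 = -29954011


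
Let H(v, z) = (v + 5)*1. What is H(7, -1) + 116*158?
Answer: 18340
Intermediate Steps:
H(v, z) = 5 + v (H(v, z) = (5 + v)*1 = 5 + v)
H(7, -1) + 116*158 = (5 + 7) + 116*158 = 12 + 18328 = 18340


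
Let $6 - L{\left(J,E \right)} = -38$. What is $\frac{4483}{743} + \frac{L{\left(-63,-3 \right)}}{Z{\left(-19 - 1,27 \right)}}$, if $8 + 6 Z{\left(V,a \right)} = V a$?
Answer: $\frac{565133}{101791} \approx 5.5519$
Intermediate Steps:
$L{\left(J,E \right)} = 44$ ($L{\left(J,E \right)} = 6 - -38 = 6 + 38 = 44$)
$Z{\left(V,a \right)} = - \frac{4}{3} + \frac{V a}{6}$
$\frac{4483}{743} + \frac{L{\left(-63,-3 \right)}}{Z{\left(-19 - 1,27 \right)}} = \frac{4483}{743} + \frac{44}{- \frac{4}{3} + \frac{1}{6} \left(-19 - 1\right) 27} = 4483 \cdot \frac{1}{743} + \frac{44}{- \frac{4}{3} + \frac{1}{6} \left(-19 - 1\right) 27} = \frac{4483}{743} + \frac{44}{- \frac{4}{3} + \frac{1}{6} \left(-20\right) 27} = \frac{4483}{743} + \frac{44}{- \frac{4}{3} - 90} = \frac{4483}{743} + \frac{44}{- \frac{274}{3}} = \frac{4483}{743} + 44 \left(- \frac{3}{274}\right) = \frac{4483}{743} - \frac{66}{137} = \frac{565133}{101791}$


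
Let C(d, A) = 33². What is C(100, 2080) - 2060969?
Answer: -2059880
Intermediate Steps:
C(d, A) = 1089
C(100, 2080) - 2060969 = 1089 - 2060969 = -2059880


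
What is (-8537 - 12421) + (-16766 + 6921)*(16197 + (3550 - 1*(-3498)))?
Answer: -228867983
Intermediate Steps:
(-8537 - 12421) + (-16766 + 6921)*(16197 + (3550 - 1*(-3498))) = -20958 - 9845*(16197 + (3550 + 3498)) = -20958 - 9845*(16197 + 7048) = -20958 - 9845*23245 = -20958 - 228847025 = -228867983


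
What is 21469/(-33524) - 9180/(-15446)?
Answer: -11929927/258905852 ≈ -0.046078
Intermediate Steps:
21469/(-33524) - 9180/(-15446) = 21469*(-1/33524) - 9180*(-1/15446) = -21469/33524 + 4590/7723 = -11929927/258905852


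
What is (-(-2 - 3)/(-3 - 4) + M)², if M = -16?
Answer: 13689/49 ≈ 279.37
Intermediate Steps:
(-(-2 - 3)/(-3 - 4) + M)² = (-(-2 - 3)/(-3 - 4) - 16)² = (-(-5)/(-7) - 16)² = (-(-5)*(-1)/7 - 16)² = (-1*5/7 - 16)² = (-5/7 - 16)² = (-117/7)² = 13689/49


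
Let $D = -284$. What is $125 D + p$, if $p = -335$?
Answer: $-35835$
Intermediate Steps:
$125 D + p = 125 \left(-284\right) - 335 = -35500 - 335 = -35835$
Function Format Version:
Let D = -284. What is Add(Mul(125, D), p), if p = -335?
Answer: -35835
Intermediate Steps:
Add(Mul(125, D), p) = Add(Mul(125, -284), -335) = Add(-35500, -335) = -35835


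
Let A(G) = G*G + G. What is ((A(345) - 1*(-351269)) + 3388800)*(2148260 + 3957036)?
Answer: 23563017488944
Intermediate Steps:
A(G) = G + G**2 (A(G) = G**2 + G = G + G**2)
((A(345) - 1*(-351269)) + 3388800)*(2148260 + 3957036) = ((345*(1 + 345) - 1*(-351269)) + 3388800)*(2148260 + 3957036) = ((345*346 + 351269) + 3388800)*6105296 = ((119370 + 351269) + 3388800)*6105296 = (470639 + 3388800)*6105296 = 3859439*6105296 = 23563017488944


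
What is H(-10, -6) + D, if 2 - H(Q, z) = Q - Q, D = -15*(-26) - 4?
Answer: 388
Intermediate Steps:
D = 386 (D = 390 - 4 = 386)
H(Q, z) = 2 (H(Q, z) = 2 - (Q - Q) = 2 - 1*0 = 2 + 0 = 2)
H(-10, -6) + D = 2 + 386 = 388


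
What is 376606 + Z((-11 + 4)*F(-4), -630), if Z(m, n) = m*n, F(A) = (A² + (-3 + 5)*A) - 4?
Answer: 394246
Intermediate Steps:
F(A) = -4 + A² + 2*A (F(A) = (A² + 2*A) - 4 = -4 + A² + 2*A)
376606 + Z((-11 + 4)*F(-4), -630) = 376606 + ((-11 + 4)*(-4 + (-4)² + 2*(-4)))*(-630) = 376606 - 7*(-4 + 16 - 8)*(-630) = 376606 - 7*4*(-630) = 376606 - 28*(-630) = 376606 + 17640 = 394246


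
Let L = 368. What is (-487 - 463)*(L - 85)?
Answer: -268850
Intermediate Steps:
(-487 - 463)*(L - 85) = (-487 - 463)*(368 - 85) = -950*283 = -268850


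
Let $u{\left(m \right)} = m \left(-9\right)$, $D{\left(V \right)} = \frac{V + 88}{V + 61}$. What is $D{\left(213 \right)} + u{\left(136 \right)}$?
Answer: $- \frac{335075}{274} \approx -1222.9$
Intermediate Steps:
$D{\left(V \right)} = \frac{88 + V}{61 + V}$
$u{\left(m \right)} = - 9 m$
$D{\left(213 \right)} + u{\left(136 \right)} = \frac{88 + 213}{61 + 213} - 1224 = \frac{1}{274} \cdot 301 - 1224 = \frac{301}{274} - 1224 = - \frac{335075}{274}$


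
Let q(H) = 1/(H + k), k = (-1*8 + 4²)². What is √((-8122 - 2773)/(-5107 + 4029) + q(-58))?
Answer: 2*√137049/231 ≈ 3.2052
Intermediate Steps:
k = 64 (k = (-8 + 16)² = 8² = 64)
q(H) = 1/(64 + H) (q(H) = 1/(H + 64) = 1/(64 + H))
√((-8122 - 2773)/(-5107 + 4029) + q(-58)) = √((-8122 - 2773)/(-5107 + 4029) + 1/(64 - 58)) = √(-10895/(-1078) + 1/6) = √(-10895*(-1/1078) + ⅙) = √(10895/1078 + ⅙) = √(16612/1617) = 2*√137049/231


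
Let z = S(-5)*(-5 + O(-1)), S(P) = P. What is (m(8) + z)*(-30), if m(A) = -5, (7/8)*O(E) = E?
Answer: -5400/7 ≈ -771.43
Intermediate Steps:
O(E) = 8*E/7
z = 215/7 (z = -5*(-5 + (8/7)*(-1)) = -5*(-5 - 8/7) = -5*(-43/7) = 215/7 ≈ 30.714)
(m(8) + z)*(-30) = (-5 + 215/7)*(-30) = (180/7)*(-30) = -5400/7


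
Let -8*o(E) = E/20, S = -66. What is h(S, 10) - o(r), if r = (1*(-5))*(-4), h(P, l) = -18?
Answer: -143/8 ≈ -17.875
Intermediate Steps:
r = 20 (r = -5*(-4) = 20)
o(E) = -E/160 (o(E) = -E/(8*20) = -E/160)
h(S, 10) - o(r) = -18 - (-1)*20/160 = -18 - 1*(-⅛) = -18 + ⅛ = -143/8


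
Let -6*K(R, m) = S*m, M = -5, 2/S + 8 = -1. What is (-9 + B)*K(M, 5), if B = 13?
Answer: 20/27 ≈ 0.74074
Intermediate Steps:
S = -2/9 (S = 2/(-8 - 1) = 2/(-9) = 2*(-⅑) = -2/9 ≈ -0.22222)
K(R, m) = m/27 (K(R, m) = -(-1)*m/27 = m/27)
(-9 + B)*K(M, 5) = (-9 + 13)*((1/27)*5) = 4*(5/27) = 20/27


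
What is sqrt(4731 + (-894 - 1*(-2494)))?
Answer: sqrt(6331) ≈ 79.568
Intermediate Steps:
sqrt(4731 + (-894 - 1*(-2494))) = sqrt(4731 + (-894 + 2494)) = sqrt(4731 + 1600) = sqrt(6331)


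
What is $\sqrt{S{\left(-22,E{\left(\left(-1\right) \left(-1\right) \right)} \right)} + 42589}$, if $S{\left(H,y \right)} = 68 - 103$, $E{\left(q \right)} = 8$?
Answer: $\sqrt{42554} \approx 206.29$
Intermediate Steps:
$S{\left(H,y \right)} = -35$ ($S{\left(H,y \right)} = 68 - 103 = -35$)
$\sqrt{S{\left(-22,E{\left(\left(-1\right) \left(-1\right) \right)} \right)} + 42589} = \sqrt{-35 + 42589} = \sqrt{42554}$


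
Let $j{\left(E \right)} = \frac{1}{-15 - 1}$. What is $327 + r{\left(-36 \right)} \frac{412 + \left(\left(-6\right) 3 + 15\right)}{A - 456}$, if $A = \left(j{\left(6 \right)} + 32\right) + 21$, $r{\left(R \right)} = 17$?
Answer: $\frac{1997575}{6449} \approx 309.75$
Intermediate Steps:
$j{\left(E \right)} = - \frac{1}{16}$ ($j{\left(E \right)} = \frac{1}{-16} = - \frac{1}{16}$)
$A = \frac{847}{16}$ ($A = \left(- \frac{1}{16} + 32\right) + 21 = \frac{511}{16} + 21 = \frac{847}{16} \approx 52.938$)
$327 + r{\left(-36 \right)} \frac{412 + \left(\left(-6\right) 3 + 15\right)}{A - 456} = 327 + 17 \frac{412 + \left(\left(-6\right) 3 + 15\right)}{\frac{847}{16} - 456} = 327 + 17 \frac{412 + \left(-18 + 15\right)}{- \frac{6449}{16}} = 327 + 17 \left(412 - 3\right) \left(- \frac{16}{6449}\right) = 327 + 17 \cdot 409 \left(- \frac{16}{6449}\right) = 327 + 17 \left(- \frac{6544}{6449}\right) = 327 - \frac{111248}{6449} = \frac{1997575}{6449}$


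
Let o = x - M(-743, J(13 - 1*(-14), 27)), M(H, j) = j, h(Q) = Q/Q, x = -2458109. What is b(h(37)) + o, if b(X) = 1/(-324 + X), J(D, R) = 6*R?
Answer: -794021534/323 ≈ -2.4583e+6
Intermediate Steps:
h(Q) = 1
o = -2458271 (o = -2458109 - 6*27 = -2458109 - 1*162 = -2458109 - 162 = -2458271)
b(h(37)) + o = 1/(-324 + 1) - 2458271 = 1/(-323) - 2458271 = -1/323 - 2458271 = -794021534/323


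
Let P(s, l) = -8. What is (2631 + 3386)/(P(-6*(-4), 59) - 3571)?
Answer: -6017/3579 ≈ -1.6812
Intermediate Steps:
(2631 + 3386)/(P(-6*(-4), 59) - 3571) = (2631 + 3386)/(-8 - 3571) = 6017/(-3579) = 6017*(-1/3579) = -6017/3579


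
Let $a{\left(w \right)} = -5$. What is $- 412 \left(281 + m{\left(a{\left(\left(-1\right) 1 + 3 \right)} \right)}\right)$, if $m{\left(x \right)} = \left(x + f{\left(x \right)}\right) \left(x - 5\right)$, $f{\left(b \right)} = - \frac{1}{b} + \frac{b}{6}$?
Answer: $- \frac{416944}{3} \approx -1.3898 \cdot 10^{5}$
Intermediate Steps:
$f{\left(b \right)} = - \frac{1}{b} + \frac{b}{6}$ ($f{\left(b \right)} = - \frac{1}{b} + b \frac{1}{6} = - \frac{1}{b} + \frac{b}{6}$)
$m{\left(x \right)} = \left(-5 + x\right) \left(- \frac{1}{x} + \frac{7 x}{6}\right)$ ($m{\left(x \right)} = \left(x + \left(- \frac{1}{x} + \frac{x}{6}\right)\right) \left(x - 5\right) = \left(- \frac{1}{x} + \frac{7 x}{6}\right) \left(-5 + x\right) = \left(-5 + x\right) \left(- \frac{1}{x} + \frac{7 x}{6}\right)$)
$- 412 \left(281 + m{\left(a{\left(\left(-1\right) 1 + 3 \right)} \right)}\right) = - 412 \left(281 + \left(-1 + \frac{5}{-5} - - \frac{175}{6} + \frac{7 \left(-5\right)^{2}}{6}\right)\right) = - 412 \left(281 + \left(-1 + 5 \left(- \frac{1}{5}\right) + \frac{175}{6} + \frac{7}{6} \cdot 25\right)\right) = - 412 \left(281 + \left(-1 - 1 + \frac{175}{6} + \frac{175}{6}\right)\right) = - 412 \left(281 + \frac{169}{3}\right) = \left(-412\right) \frac{1012}{3} = - \frac{416944}{3}$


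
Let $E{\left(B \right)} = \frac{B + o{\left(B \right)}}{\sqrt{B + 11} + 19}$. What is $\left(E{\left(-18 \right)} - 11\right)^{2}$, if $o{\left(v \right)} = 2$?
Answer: $\frac{- 24889 i + 2475 \sqrt{7}}{- 177 i + 19 \sqrt{7}} \approx 139.84 - 2.7208 i$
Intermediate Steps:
$E{\left(B \right)} = \frac{2 + B}{19 + \sqrt{11 + B}}$ ($E{\left(B \right)} = \frac{B + 2}{\sqrt{B + 11} + 19} = \frac{2 + B}{\sqrt{11 + B} + 19} = \frac{2 + B}{19 + \sqrt{11 + B}}$)
$\left(E{\left(-18 \right)} - 11\right)^{2} = \left(\frac{2 - 18}{19 + \sqrt{11 - 18}} - 11\right)^{2} = \left(\frac{1}{19 + \sqrt{-7}} \left(-16\right) - 11\right)^{2} = \left(\frac{1}{19 + i \sqrt{7}} \left(-16\right) - 11\right)^{2} = \left(- \frac{16}{19 + i \sqrt{7}} - 11\right)^{2} = \left(-11 - \frac{16}{19 + i \sqrt{7}}\right)^{2}$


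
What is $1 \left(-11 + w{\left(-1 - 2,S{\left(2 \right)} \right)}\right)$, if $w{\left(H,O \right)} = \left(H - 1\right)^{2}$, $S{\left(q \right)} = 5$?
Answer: $5$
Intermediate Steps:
$w{\left(H,O \right)} = \left(-1 + H\right)^{2}$ ($w{\left(H,O \right)} = \left(H + \left(-5 + 4\right)\right)^{2} = \left(H - 1\right)^{2} = \left(-1 + H\right)^{2}$)
$1 \left(-11 + w{\left(-1 - 2,S{\left(2 \right)} \right)}\right) = 1 \left(-11 + \left(-1 - 3\right)^{2}\right) = 1 \left(-11 + \left(-4\right)^{2}\right) = 1 \left(-11 + 16\right) = 1 \cdot 5 = 5$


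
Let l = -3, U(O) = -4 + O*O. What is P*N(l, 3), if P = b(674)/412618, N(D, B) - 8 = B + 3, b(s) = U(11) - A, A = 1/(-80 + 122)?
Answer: 4913/1237854 ≈ 0.0039690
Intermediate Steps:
U(O) = -4 + O**2
A = 1/42 ≈ 0.023810
b(s) = 4913/42 (b(s) = (-4 + 11**2) - 1*1/42 = (-4 + 121) - 1/42 = 117 - 1/42 = 4913/42)
N(D, B) = 11 + B (N(D, B) = 8 + (B + 3) = 8 + (3 + B) = 11 + B)
P = 4913/17329956 (P = (4913/42)/412618 = (4913/42)*(1/412618) = 4913/17329956 ≈ 0.00028350)
P*N(l, 3) = 4913*(11 + 3)/17329956 = (4913/17329956)*14 = 4913/1237854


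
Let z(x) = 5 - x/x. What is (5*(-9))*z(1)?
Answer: -180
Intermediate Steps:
z(x) = 4 (z(x) = 5 - 1*1 = 5 - 1 = 4)
(5*(-9))*z(1) = (5*(-9))*4 = -45*4 = -180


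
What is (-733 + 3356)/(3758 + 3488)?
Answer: 2623/7246 ≈ 0.36199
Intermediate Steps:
(-733 + 3356)/(3758 + 3488) = 2623/7246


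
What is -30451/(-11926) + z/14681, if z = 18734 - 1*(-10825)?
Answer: 799571765/175085606 ≈ 4.5667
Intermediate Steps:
z = 29559 (z = 18734 + 10825 = 29559)
-30451/(-11926) + z/14681 = -30451/(-11926) + 29559/14681 = -30451*(-1/11926) + 29559*(1/14681) = 30451/11926 + 29559/14681 = 799571765/175085606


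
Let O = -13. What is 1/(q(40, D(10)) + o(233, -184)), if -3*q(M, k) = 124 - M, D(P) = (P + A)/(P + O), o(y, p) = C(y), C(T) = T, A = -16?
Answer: 1/205 ≈ 0.0048781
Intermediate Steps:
o(y, p) = y
D(P) = (-16 + P)/(-13 + P) (D(P) = (P - 16)/(P - 13) = (-16 + P)/(-13 + P))
q(M, k) = -124/3 + M/3 (q(M, k) = -(124 - M)/3 = -124/3 + M/3)
1/(q(40, D(10)) + o(233, -184)) = 1/((-124/3 + (1/3)*40) + 233) = 1/((-124/3 + 40/3) + 233) = 1/(-28 + 233) = 1/205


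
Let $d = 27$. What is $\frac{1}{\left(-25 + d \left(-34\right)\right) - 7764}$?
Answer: $- \frac{1}{8707} \approx -0.00011485$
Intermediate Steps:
$\frac{1}{\left(-25 + d \left(-34\right)\right) - 7764} = \frac{1}{\left(-25 + 27 \left(-34\right)\right) - 7764} = \frac{1}{\left(-25 - 918\right) - 7764} = \frac{1}{-943 - 7764} = \frac{1}{-8707} = - \frac{1}{8707}$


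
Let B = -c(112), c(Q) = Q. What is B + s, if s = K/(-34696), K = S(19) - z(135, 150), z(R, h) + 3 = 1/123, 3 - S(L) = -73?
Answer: -119495453/1066902 ≈ -112.00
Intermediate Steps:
S(L) = 76 (S(L) = 3 - 1*(-73) = 3 + 73 = 76)
z(R, h) = -368/123 (z(R, h) = -3 + 1/123 = -368/123)
K = 9716/123 (K = 76 - 1*(-368/123) = 76 + 368/123 = 9716/123 ≈ 78.992)
s = -2429/1066902 (s = (9716/123)/(-34696) = (9716/123)*(-1/34696) = -2429/1066902 ≈ -0.0022767)
B = -112 (B = -1*112 = -112)
B + s = -112 - 2429/1066902 = -119495453/1066902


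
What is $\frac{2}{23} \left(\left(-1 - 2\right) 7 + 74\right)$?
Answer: $\frac{106}{23} \approx 4.6087$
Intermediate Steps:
$\frac{2}{23} \left(\left(-1 - 2\right) 7 + 74\right) = 2 \cdot \frac{1}{23} \left(\left(-3\right) 7 + 74\right) = \frac{2 \left(-21 + 74\right)}{23} = \frac{2}{23} \cdot 53 = \frac{106}{23}$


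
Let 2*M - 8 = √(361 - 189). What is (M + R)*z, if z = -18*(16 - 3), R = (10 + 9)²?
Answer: -85410 - 234*√43 ≈ -86945.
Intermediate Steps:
R = 361 (R = 19² = 361)
z = -234 (z = -18*13 = -234)
M = 4 + √43 (M = 4 + √(361 - 189)/2 = 4 + √172/2 = 4 + (2*√43)/2 = 4 + √43 ≈ 10.557)
(M + R)*z = ((4 + √43) + 361)*(-234) = (365 + √43)*(-234) = -85410 - 234*√43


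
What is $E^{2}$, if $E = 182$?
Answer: $33124$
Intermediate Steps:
$E^{2} = 182^{2} = 33124$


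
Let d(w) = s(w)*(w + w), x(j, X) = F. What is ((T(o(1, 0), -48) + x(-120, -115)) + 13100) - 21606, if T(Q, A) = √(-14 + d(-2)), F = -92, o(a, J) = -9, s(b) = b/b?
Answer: -8598 + 3*I*√2 ≈ -8598.0 + 4.2426*I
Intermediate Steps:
s(b) = 1
x(j, X) = -92
d(w) = 2*w (d(w) = 1*(w + w) = 1*(2*w) = 2*w)
T(Q, A) = 3*I*√2 (T(Q, A) = √(-14 + 2*(-2)) = √(-14 - 4) = √(-18) = 3*I*√2)
((T(o(1, 0), -48) + x(-120, -115)) + 13100) - 21606 = ((3*I*√2 - 92) + 13100) - 21606 = ((-92 + 3*I*√2) + 13100) - 21606 = (13008 + 3*I*√2) - 21606 = -8598 + 3*I*√2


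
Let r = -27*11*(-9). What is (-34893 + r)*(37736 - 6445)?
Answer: -1008196020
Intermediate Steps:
r = 2673 (r = -297*(-9) = 2673)
(-34893 + r)*(37736 - 6445) = (-34893 + 2673)*(37736 - 6445) = -32220*31291 = -1008196020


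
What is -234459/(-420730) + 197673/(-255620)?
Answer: -2323455171/10754700260 ≈ -0.21604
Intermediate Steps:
-234459/(-420730) + 197673/(-255620) = -234459*(-1/420730) + 197673*(-1/255620) = 234459/420730 - 197673/255620 = -2323455171/10754700260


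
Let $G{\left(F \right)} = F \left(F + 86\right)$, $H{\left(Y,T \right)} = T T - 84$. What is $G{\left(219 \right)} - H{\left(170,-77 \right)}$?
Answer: $60950$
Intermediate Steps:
$H{\left(Y,T \right)} = -84 + T^{2}$ ($H{\left(Y,T \right)} = T^{2} - 84 = -84 + T^{2}$)
$G{\left(F \right)} = F \left(86 + F\right)$
$G{\left(219 \right)} - H{\left(170,-77 \right)} = 219 \left(86 + 219\right) - \left(-84 + \left(-77\right)^{2}\right) = 219 \cdot 305 - \left(-84 + 5929\right) = 66795 - 5845 = 60950$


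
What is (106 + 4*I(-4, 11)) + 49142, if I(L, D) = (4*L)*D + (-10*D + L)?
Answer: 48088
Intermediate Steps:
I(L, D) = L - 10*D + 4*D*L (I(L, D) = 4*D*L + (L - 10*D) = L - 10*D + 4*D*L)
(106 + 4*I(-4, 11)) + 49142 = (106 + 4*(-4 - 10*11 + 4*11*(-4))) + 49142 = (106 + 4*(-4 - 110 - 176)) + 49142 = (106 + 4*(-290)) + 49142 = (106 - 1160) + 49142 = -1054 + 49142 = 48088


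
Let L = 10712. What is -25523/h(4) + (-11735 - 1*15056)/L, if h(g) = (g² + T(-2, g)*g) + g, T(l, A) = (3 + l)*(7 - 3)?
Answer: -68591713/96408 ≈ -711.47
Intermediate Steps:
T(l, A) = 12 + 4*l (T(l, A) = (3 + l)*4 = 12 + 4*l)
h(g) = g² + 5*g (h(g) = (g² + (12 + 4*(-2))*g) + g = (g² + (12 - 8)*g) + g = (g² + 4*g) + g = g² + 5*g)
-25523/h(4) + (-11735 - 1*15056)/L = -25523*1/(4*(5 + 4)) + (-11735 - 1*15056)/10712 = -25523/(4*9) + (-11735 - 15056)*(1/10712) = -25523/36 - 26791*1/10712 = -25523*1/36 - 26791/10712 = -25523/36 - 26791/10712 = -68591713/96408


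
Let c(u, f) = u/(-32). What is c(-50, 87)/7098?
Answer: 25/113568 ≈ 0.00022013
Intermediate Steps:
c(u, f) = -u/32 (c(u, f) = u*(-1/32) = -u/32)
c(-50, 87)/7098 = -1/32*(-50)/7098 = (25/16)*(1/7098) = 25/113568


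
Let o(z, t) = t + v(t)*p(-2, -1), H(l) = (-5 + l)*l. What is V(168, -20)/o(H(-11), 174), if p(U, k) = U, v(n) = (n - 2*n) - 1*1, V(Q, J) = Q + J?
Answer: 37/131 ≈ 0.28244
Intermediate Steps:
H(l) = l*(-5 + l)
V(Q, J) = J + Q
v(n) = -1 - n (v(n) = -n - 1 = -1 - n)
o(z, t) = 2 + 3*t (o(z, t) = t + (-1 - t)*(-2) = t + (2 + 2*t) = 2 + 3*t)
V(168, -20)/o(H(-11), 174) = (-20 + 168)/(2 + 3*174) = 148/(2 + 522) = 148/524 = 148*(1/524) = 37/131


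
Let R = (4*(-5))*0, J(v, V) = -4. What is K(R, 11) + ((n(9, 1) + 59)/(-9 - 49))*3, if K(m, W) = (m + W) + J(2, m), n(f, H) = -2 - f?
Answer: 131/29 ≈ 4.5172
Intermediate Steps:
R = 0 (R = -20*0 = 0)
K(m, W) = -4 + W + m (K(m, W) = (m + W) - 4 = (W + m) - 4 = -4 + W + m)
K(R, 11) + ((n(9, 1) + 59)/(-9 - 49))*3 = (-4 + 11 + 0) + (((-2 - 1*9) + 59)/(-9 - 49))*3 = 7 + (((-2 - 9) + 59)/(-58))*3 = 7 + ((-11 + 59)*(-1/58))*3 = 7 + (48*(-1/58))*3 = 7 - 24/29*3 = 7 - 72/29 = 131/29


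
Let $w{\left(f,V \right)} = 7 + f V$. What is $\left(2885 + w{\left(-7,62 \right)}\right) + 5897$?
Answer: $8355$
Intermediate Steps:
$w{\left(f,V \right)} = 7 + V f$
$\left(2885 + w{\left(-7,62 \right)}\right) + 5897 = \left(2885 + \left(7 + 62 \left(-7\right)\right)\right) + 5897 = \left(2885 + \left(7 - 434\right)\right) + 5897 = \left(2885 - 427\right) + 5897 = 2458 + 5897 = 8355$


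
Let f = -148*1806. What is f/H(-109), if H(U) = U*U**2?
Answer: 267288/1295029 ≈ 0.20640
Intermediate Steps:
f = -267288
H(U) = U**3
f/H(-109) = -267288/((-109)**3) = -267288/(-1295029) = -267288*(-1/1295029) = 267288/1295029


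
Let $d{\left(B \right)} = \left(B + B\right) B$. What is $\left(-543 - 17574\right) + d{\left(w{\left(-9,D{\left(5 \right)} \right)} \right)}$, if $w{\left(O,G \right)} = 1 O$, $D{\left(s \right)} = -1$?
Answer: $-17955$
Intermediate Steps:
$w{\left(O,G \right)} = O$
$d{\left(B \right)} = 2 B^{2}$ ($d{\left(B \right)} = 2 B B = 2 B^{2}$)
$\left(-543 - 17574\right) + d{\left(w{\left(-9,D{\left(5 \right)} \right)} \right)} = \left(-543 - 17574\right) + 2 \left(-9\right)^{2} = -18117 + 2 \cdot 81 = -18117 + 162 = -17955$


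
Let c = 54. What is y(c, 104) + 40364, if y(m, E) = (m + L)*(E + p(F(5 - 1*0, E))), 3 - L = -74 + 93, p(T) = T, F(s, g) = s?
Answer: 44506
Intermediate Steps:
L = -16 (L = 3 - (-74 + 93) = 3 - 1*19 = 3 - 19 = -16)
y(m, E) = (-16 + m)*(5 + E) (y(m, E) = (m - 16)*(E + (5 - 1*0)) = (-16 + m)*(E + (5 + 0)) = (-16 + m)*(E + 5) = (-16 + m)*(5 + E))
y(c, 104) + 40364 = (-80 - 16*104 + 5*54 + 104*54) + 40364 = (-80 - 1664 + 270 + 5616) + 40364 = 4142 + 40364 = 44506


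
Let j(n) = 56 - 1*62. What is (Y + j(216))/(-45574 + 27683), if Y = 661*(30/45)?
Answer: -1304/53673 ≈ -0.024295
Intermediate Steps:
j(n) = -6 (j(n) = 56 - 62 = -6)
Y = 1322/3 (Y = 661*(30*(1/45)) = 661*(⅔) = 1322/3 ≈ 440.67)
(Y + j(216))/(-45574 + 27683) = (1322/3 - 6)/(-45574 + 27683) = (1304/3)/(-17891) = (1304/3)*(-1/17891) = -1304/53673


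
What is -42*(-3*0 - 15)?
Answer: 630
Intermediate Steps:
-42*(-3*0 - 15) = -42*(0 - 15) = -42*(-15) = 630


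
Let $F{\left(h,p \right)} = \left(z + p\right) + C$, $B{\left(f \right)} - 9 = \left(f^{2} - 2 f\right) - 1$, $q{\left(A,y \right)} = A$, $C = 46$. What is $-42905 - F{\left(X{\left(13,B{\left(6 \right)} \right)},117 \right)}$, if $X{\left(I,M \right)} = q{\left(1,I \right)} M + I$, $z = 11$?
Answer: $-43079$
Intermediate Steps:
$B{\left(f \right)} = 8 + f^{2} - 2 f$ ($B{\left(f \right)} = 9 - \left(1 - f^{2} + 2 f\right) = 8 + f^{2} - 2 f$)
$X{\left(I,M \right)} = I + M$ ($X{\left(I,M \right)} = 1 M + I = M + I = I + M$)
$F{\left(h,p \right)} = 57 + p$ ($F{\left(h,p \right)} = \left(11 + p\right) + 46 = 57 + p$)
$-42905 - F{\left(X{\left(13,B{\left(6 \right)} \right)},117 \right)} = -42905 - \left(57 + 117\right) = -42905 - 174 = -43079$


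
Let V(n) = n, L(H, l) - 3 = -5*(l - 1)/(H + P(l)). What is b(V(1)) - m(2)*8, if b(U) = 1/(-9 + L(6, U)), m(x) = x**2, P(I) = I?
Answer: -193/6 ≈ -32.167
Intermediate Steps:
L(H, l) = 3 - 5*(-1 + l)/(H + l) (L(H, l) = 3 - 5*(l - 1)/(H + l) = 3 - 5*(-1 + l)/(H + l))
b(U) = 1/(-9 + (23 - 2*U)/(6 + U)) (b(U) = 1/(-9 + (5 - 2*U + 3*6)/(6 + U)) = 1/(-9 + (5 - 2*U + 18)/(6 + U)) = 1/(-9 + (23 - 2*U)/(6 + U)))
b(V(1)) - m(2)*8 = (-6 - 1*1)/(31 + 11*1) - 2**2*8 = (-6 - 1)/(31 + 11) - 4*8 = -7/42 - 1*32 = (1/42)*(-7) - 32 = -1/6 - 32 = -193/6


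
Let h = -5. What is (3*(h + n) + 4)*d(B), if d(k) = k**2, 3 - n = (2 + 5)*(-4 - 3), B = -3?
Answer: 1305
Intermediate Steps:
n = 52 (n = 3 - (2 + 5)*(-4 - 3) = 3 - 7*(-7) = 3 - 1*(-49) = 3 + 49 = 52)
(3*(h + n) + 4)*d(B) = (3*(-5 + 52) + 4)*(-3)**2 = (3*47 + 4)*9 = (141 + 4)*9 = 145*9 = 1305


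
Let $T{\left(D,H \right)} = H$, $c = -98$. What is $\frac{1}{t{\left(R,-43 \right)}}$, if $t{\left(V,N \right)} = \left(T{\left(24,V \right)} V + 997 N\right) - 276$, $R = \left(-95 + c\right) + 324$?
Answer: $- \frac{1}{25986} \approx -3.8482 \cdot 10^{-5}$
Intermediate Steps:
$R = 131$ ($R = \left(-95 - 98\right) + 324 = -193 + 324 = 131$)
$t{\left(V,N \right)} = -276 + V^{2} + 997 N$ ($t{\left(V,N \right)} = \left(V V + 997 N\right) - 276 = \left(V^{2} + 997 N\right) - 276 = -276 + V^{2} + 997 N$)
$\frac{1}{t{\left(R,-43 \right)}} = \frac{1}{-276 + 131^{2} + 997 \left(-43\right)} = \frac{1}{-276 + 17161 - 42871} = \frac{1}{-25986} = - \frac{1}{25986}$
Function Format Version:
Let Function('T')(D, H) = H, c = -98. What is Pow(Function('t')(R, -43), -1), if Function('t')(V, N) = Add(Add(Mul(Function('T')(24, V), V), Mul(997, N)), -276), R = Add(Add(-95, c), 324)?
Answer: Rational(-1, 25986) ≈ -3.8482e-5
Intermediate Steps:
R = 131 (R = Add(Add(-95, -98), 324) = Add(-193, 324) = 131)
Function('t')(V, N) = Add(-276, Pow(V, 2), Mul(997, N)) (Function('t')(V, N) = Add(Add(Mul(V, V), Mul(997, N)), -276) = Add(Add(Pow(V, 2), Mul(997, N)), -276) = Add(-276, Pow(V, 2), Mul(997, N)))
Pow(Function('t')(R, -43), -1) = Pow(Add(-276, Pow(131, 2), Mul(997, -43)), -1) = Pow(Add(-276, 17161, -42871), -1) = Pow(-25986, -1) = Rational(-1, 25986)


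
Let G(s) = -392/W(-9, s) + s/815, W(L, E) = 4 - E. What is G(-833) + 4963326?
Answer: 3385756630829/682155 ≈ 4.9633e+6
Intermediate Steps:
G(s) = -392/(4 - s) + s/815
G(-833) + 4963326 = (319480 - 833*(-4 - 833))/(815*(-4 - 833)) + 4963326 = (1/815)*(319480 - 833*(-837))/(-837) + 4963326 = (1/815)*(-1/837)*(319480 + 697221) + 4963326 = (1/815)*(-1/837)*1016701 + 4963326 = -1016701/682155 + 4963326 = 3385756630829/682155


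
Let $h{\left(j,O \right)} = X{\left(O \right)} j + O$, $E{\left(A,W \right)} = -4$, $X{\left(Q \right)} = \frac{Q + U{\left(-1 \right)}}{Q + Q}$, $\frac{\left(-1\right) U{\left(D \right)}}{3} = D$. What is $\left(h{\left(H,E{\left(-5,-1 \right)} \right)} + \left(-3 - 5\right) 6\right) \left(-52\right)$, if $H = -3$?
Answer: $\frac{5447}{2} \approx 2723.5$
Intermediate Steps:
$U{\left(D \right)} = - 3 D$
$X{\left(Q \right)} = \frac{3 + Q}{2 Q}$ ($X{\left(Q \right)} = \frac{Q - -3}{Q + Q} = \frac{Q + 3}{2 Q} = \left(3 + Q\right) \frac{1}{2 Q} = \frac{3 + Q}{2 Q}$)
$h{\left(j,O \right)} = O + \frac{j \left(3 + O\right)}{2 O}$ ($h{\left(j,O \right)} = \frac{3 + O}{2 O} j + O = \frac{j \left(3 + O\right)}{2 O} + O = O + \frac{j \left(3 + O\right)}{2 O}$)
$\left(h{\left(H,E{\left(-5,-1 \right)} \right)} + \left(-3 - 5\right) 6\right) \left(-52\right) = \left(\frac{\left(-4\right)^{2} + \frac{1}{2} \left(-3\right) \left(3 - 4\right)}{-4} + \left(-3 - 5\right) 6\right) \left(-52\right) = \left(- \frac{16 + \frac{1}{2} \left(-3\right) \left(-1\right)}{4} - 48\right) \left(-52\right) = \left(- \frac{16 + \frac{3}{2}}{4} - 48\right) \left(-52\right) = \left(\left(- \frac{1}{4}\right) \frac{35}{2} - 48\right) \left(-52\right) = \left(- \frac{35}{8} - 48\right) \left(-52\right) = \left(- \frac{419}{8}\right) \left(-52\right) = \frac{5447}{2}$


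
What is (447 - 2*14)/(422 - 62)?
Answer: 419/360 ≈ 1.1639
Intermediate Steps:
(447 - 2*14)/(422 - 62) = (447 - 28)/360 = 419*(1/360) = 419/360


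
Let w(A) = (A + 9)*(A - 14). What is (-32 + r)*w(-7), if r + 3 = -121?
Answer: 6552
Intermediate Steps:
r = -124 (r = -3 - 121 = -124)
w(A) = (-14 + A)*(9 + A) (w(A) = (9 + A)*(-14 + A) = (-14 + A)*(9 + A))
(-32 + r)*w(-7) = (-32 - 124)*(-126 + (-7)² - 5*(-7)) = -156*(-126 + 49 + 35) = -156*(-42) = 6552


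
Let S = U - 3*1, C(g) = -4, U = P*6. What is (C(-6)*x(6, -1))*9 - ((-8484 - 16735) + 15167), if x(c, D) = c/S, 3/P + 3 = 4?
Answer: 50188/5 ≈ 10038.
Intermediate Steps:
P = 3 (P = 3/(-3 + 4) = 3/1 = 3*1 = 3)
U = 18 (U = 3*6 = 18)
S = 15 (S = 18 - 3*1 = 18 - 3 = 15)
x(c, D) = c/15
(C(-6)*x(6, -1))*9 - ((-8484 - 16735) + 15167) = -4*6/15*9 - ((-8484 - 16735) + 15167) = -4*⅖*9 - (-25219 + 15167) = -8/5*9 - 1*(-10052) = -72/5 + 10052 = 50188/5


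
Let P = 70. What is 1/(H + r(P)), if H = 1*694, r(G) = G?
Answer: 1/764 ≈ 0.0013089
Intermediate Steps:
H = 694
1/(H + r(P)) = 1/(694 + 70) = 1/764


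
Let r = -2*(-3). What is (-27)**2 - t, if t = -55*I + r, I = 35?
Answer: 2648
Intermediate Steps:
r = 6
t = -1919 (t = -55*35 + 6 = -1925 + 6 = -1919)
(-27)**2 - t = (-27)**2 - 1*(-1919) = 729 + 1919 = 2648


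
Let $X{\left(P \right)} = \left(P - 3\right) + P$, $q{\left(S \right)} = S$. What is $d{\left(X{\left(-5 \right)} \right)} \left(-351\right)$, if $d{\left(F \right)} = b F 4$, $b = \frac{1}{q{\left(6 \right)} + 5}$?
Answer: $\frac{18252}{11} \approx 1659.3$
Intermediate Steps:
$X{\left(P \right)} = -3 + 2 P$ ($X{\left(P \right)} = \left(-3 + P\right) + P = -3 + 2 P$)
$b = \frac{1}{11}$ ($b = \frac{1}{6 + 5} = \frac{1}{11} \approx 0.090909$)
$d{\left(F \right)} = \frac{4 F}{11}$ ($d{\left(F \right)} = \frac{F}{11} \cdot 4 = \frac{4 F}{11}$)
$d{\left(X{\left(-5 \right)} \right)} \left(-351\right) = \frac{4 \left(-3 + 2 \left(-5\right)\right)}{11} \left(-351\right) = \frac{4 \left(-3 - 10\right)}{11} \left(-351\right) = \frac{4}{11} \left(-13\right) \left(-351\right) = \left(- \frac{52}{11}\right) \left(-351\right) = \frac{18252}{11}$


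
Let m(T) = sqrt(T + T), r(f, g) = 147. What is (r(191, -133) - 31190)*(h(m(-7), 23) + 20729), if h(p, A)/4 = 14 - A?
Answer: -642372799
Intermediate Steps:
m(T) = sqrt(2)*sqrt(T) (m(T) = sqrt(2*T) = sqrt(2)*sqrt(T))
h(p, A) = 56 - 4*A (h(p, A) = 4*(14 - A) = 56 - 4*A)
(r(191, -133) - 31190)*(h(m(-7), 23) + 20729) = (147 - 31190)*((56 - 4*23) + 20729) = -31043*((56 - 92) + 20729) = -31043*(-36 + 20729) = -31043*20693 = -642372799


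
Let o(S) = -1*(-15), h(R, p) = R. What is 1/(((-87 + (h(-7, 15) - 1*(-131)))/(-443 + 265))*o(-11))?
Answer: -178/555 ≈ -0.32072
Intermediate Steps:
o(S) = 15
1/(((-87 + (h(-7, 15) - 1*(-131)))/(-443 + 265))*o(-11)) = 1/(((-87 + (-7 - 1*(-131)))/(-443 + 265))*15) = 1/(((-87 + (-7 + 131))/(-178))*15) = 1/(((-87 + 124)*(-1/178))*15) = 1/((37*(-1/178))*15) = 1/(-37/178*15) = 1/(-555/178) = -178/555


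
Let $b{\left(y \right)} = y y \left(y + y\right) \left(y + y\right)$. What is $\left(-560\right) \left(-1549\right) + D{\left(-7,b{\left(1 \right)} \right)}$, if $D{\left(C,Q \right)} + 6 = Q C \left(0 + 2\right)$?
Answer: $867378$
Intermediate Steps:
$b{\left(y \right)} = 4 y^{4}$ ($b{\left(y \right)} = y^{2} \cdot 2 y 2 y = y^{2} \cdot 4 y^{2} = 4 y^{4}$)
$D{\left(C,Q \right)} = -6 + 2 C Q$ ($D{\left(C,Q \right)} = -6 + Q C \left(0 + 2\right) = -6 + C Q 2 = -6 + 2 C Q$)
$\left(-560\right) \left(-1549\right) + D{\left(-7,b{\left(1 \right)} \right)} = \left(-560\right) \left(-1549\right) + \left(-6 + 2 \left(-7\right) 4 \cdot 1^{4}\right) = 867440 + \left(-6 + 2 \left(-7\right) 4 \cdot 1\right) = 867440 + \left(-6 + 2 \left(-7\right) 4\right) = 867440 - 62 = 867378$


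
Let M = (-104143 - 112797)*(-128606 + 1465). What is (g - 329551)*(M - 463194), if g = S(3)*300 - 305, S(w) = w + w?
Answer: -9048278317787376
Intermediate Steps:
S(w) = 2*w
M = 27581968540 (M = -216940*(-127141) = 27581968540)
g = 1495 (g = (2*3)*300 - 305 = 6*300 - 305 = 1800 - 305 = 1495)
(g - 329551)*(M - 463194) = (1495 - 329551)*(27581968540 - 463194) = -328056*27581505346 = -9048278317787376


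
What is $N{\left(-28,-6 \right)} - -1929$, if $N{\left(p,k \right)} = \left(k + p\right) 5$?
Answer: $1759$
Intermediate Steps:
$N{\left(p,k \right)} = 5 k + 5 p$
$N{\left(-28,-6 \right)} - -1929 = \left(5 \left(-6\right) + 5 \left(-28\right)\right) - -1929 = \left(-30 - 140\right) + 1929 = -170 + 1929 = 1759$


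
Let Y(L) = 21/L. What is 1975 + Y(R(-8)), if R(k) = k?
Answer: 15779/8 ≈ 1972.4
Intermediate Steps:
1975 + Y(R(-8)) = 1975 + 21/(-8) = 1975 + 21*(-⅛) = 1975 - 21/8 = 15779/8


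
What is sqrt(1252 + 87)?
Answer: sqrt(1339) ≈ 36.592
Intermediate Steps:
sqrt(1252 + 87) = sqrt(1339)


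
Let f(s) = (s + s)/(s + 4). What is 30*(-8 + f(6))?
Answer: -204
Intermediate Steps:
f(s) = 2*s/(4 + s) (f(s) = (2*s)/(4 + s) = 2*s/(4 + s))
30*(-8 + f(6)) = 30*(-8 + 2*6/(4 + 6)) = 30*(-8 + 2*6/10) = 30*(-8 + 2*6*(⅒)) = 30*(-8 + 6/5) = 30*(-34/5) = -204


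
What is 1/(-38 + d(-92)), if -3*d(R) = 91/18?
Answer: -54/2143 ≈ -0.025198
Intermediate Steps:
d(R) = -91/54 (d(R) = -91/(3*18) = -⅓*91/18 = -91/54)
1/(-38 + d(-92)) = 1/(-38 - 91/54) = 1/(-2143/54) = -54/2143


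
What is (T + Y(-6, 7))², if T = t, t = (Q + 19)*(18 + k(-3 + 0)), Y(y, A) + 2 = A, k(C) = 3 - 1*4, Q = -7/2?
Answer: 288369/4 ≈ 72092.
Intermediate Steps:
Q = -7/2 (Q = -7*½ = -7/2 ≈ -3.5000)
k(C) = -1 (k(C) = 3 - 4 = -1)
Y(y, A) = -2 + A
t = 527/2 (t = (-7/2 + 19)*(18 - 1) = (31/2)*17 = 527/2 ≈ 263.50)
T = 527/2 ≈ 263.50
(T + Y(-6, 7))² = (527/2 + (-2 + 7))² = (527/2 + 5)² = (537/2)² = 288369/4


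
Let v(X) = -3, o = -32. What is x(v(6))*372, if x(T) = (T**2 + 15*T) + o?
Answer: -25296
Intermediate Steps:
x(T) = -32 + T**2 + 15*T (x(T) = (T**2 + 15*T) - 32 = -32 + T**2 + 15*T)
x(v(6))*372 = (-32 + (-3)**2 + 15*(-3))*372 = (-32 + 9 - 45)*372 = -68*372 = -25296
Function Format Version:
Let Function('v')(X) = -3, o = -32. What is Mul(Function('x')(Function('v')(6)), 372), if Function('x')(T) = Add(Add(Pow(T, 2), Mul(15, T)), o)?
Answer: -25296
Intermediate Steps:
Function('x')(T) = Add(-32, Pow(T, 2), Mul(15, T)) (Function('x')(T) = Add(Add(Pow(T, 2), Mul(15, T)), -32) = Add(-32, Pow(T, 2), Mul(15, T)))
Mul(Function('x')(Function('v')(6)), 372) = Mul(Add(-32, Pow(-3, 2), Mul(15, -3)), 372) = Mul(Add(-32, 9, -45), 372) = Mul(-68, 372) = -25296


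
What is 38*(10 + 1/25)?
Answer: 9538/25 ≈ 381.52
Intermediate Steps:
38*(10 + 1/25) = 38*(251/25) = 9538/25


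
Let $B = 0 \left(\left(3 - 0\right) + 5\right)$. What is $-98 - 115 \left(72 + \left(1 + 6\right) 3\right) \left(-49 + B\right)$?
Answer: $523957$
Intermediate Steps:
$B = 0$ ($B = 0 \left(\left(3 + 0\right) + 5\right) = 0 \left(3 + 5\right) = 0 \cdot 8 = 0$)
$-98 - 115 \left(72 + \left(1 + 6\right) 3\right) \left(-49 + B\right) = -98 - 115 \left(72 + \left(1 + 6\right) 3\right) \left(-49 + 0\right) = -98 - 115 \left(72 + 7 \cdot 3\right) \left(-49\right) = -98 - 115 \left(72 + 21\right) \left(-49\right) = -98 - 115 \cdot 93 \left(-49\right) = -98 - -524055 = -98 + 524055 = 523957$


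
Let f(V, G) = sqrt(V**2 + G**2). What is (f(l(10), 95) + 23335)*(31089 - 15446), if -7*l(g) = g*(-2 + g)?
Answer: 365029405 + 78215*sqrt(17945)/7 ≈ 3.6653e+8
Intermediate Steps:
l(g) = -g*(-2 + g)/7
f(V, G) = sqrt(G**2 + V**2)
(f(l(10), 95) + 23335)*(31089 - 15446) = (sqrt(95**2 + ((1/7)*10*(2 - 1*10))**2) + 23335)*(31089 - 15446) = (sqrt(9025 + ((1/7)*10*(2 - 10))**2) + 23335)*15643 = (sqrt(9025 + ((1/7)*10*(-8))**2) + 23335)*15643 = (sqrt(9025 + (-80/7)**2) + 23335)*15643 = (sqrt(9025 + 6400/49) + 23335)*15643 = (sqrt(448625/49) + 23335)*15643 = (5*sqrt(17945)/7 + 23335)*15643 = (23335 + 5*sqrt(17945)/7)*15643 = 365029405 + 78215*sqrt(17945)/7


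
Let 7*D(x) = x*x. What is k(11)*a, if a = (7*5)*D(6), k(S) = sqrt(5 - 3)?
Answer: 180*sqrt(2) ≈ 254.56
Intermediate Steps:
D(x) = x**2/7 (D(x) = (x*x)/7 = x**2/7)
k(S) = sqrt(2)
a = 180 (a = (7*5)*((1/7)*6**2) = 35*((1/7)*36) = 35*(36/7) = 180)
k(11)*a = sqrt(2)*180 = 180*sqrt(2)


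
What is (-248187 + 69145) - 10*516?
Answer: -184202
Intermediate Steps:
(-248187 + 69145) - 10*516 = -179042 - 5160 = -184202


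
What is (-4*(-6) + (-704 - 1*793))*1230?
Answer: -1811790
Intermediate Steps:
(-4*(-6) + (-704 - 1*793))*1230 = (24 + (-704 - 793))*1230 = (24 - 1497)*1230 = -1473*1230 = -1811790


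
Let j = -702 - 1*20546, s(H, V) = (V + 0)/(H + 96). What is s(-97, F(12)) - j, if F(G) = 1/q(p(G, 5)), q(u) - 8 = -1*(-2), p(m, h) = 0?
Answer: 212479/10 ≈ 21248.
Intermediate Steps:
q(u) = 10 (q(u) = 8 - 1*(-2) = 8 + 2 = 10)
F(G) = ⅒ (F(G) = 1/10 = ⅒)
s(H, V) = V/(96 + H)
j = -21248 (j = -702 - 20546 = -21248)
s(-97, F(12)) - j = 1/(10*(96 - 97)) - 1*(-21248) = (⅒)/(-1) + 21248 = (⅒)*(-1) + 21248 = -⅒ + 21248 = 212479/10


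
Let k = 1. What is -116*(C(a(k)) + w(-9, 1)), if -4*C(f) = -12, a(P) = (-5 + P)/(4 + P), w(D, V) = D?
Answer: 696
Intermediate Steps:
a(P) = (-5 + P)/(4 + P)
C(f) = 3 (C(f) = -¼*(-12) = 3)
-116*(C(a(k)) + w(-9, 1)) = -116*(3 - 9) = -116*(-6) = 696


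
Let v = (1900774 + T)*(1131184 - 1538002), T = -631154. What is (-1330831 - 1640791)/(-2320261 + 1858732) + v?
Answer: -238381698838174018/461529 ≈ -5.1650e+11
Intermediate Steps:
v = -516504269160 (v = (1900774 - 631154)*(1131184 - 1538002) = 1269620*(-406818) = -516504269160)
(-1330831 - 1640791)/(-2320261 + 1858732) + v = (-1330831 - 1640791)/(-2320261 + 1858732) - 516504269160 = -2971622/(-461529) - 516504269160 = -2971622*(-1/461529) - 516504269160 = 2971622/461529 - 516504269160 = -238381698838174018/461529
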